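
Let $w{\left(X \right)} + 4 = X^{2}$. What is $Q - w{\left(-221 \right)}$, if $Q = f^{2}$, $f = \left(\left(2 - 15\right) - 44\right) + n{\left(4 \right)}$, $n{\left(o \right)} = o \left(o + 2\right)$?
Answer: $-47748$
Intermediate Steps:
$n{\left(o \right)} = o \left(2 + o\right)$
$f = -33$ ($f = \left(\left(2 - 15\right) - 44\right) + 4 \left(2 + 4\right) = \left(-13 - 44\right) + 4 \cdot 6 = -57 + 24 = -33$)
$w{\left(X \right)} = -4 + X^{2}$
$Q = 1089$ ($Q = \left(-33\right)^{2} = 1089$)
$Q - w{\left(-221 \right)} = 1089 - \left(-4 + \left(-221\right)^{2}\right) = 1089 - \left(-4 + 48841\right) = 1089 - 48837 = -47748$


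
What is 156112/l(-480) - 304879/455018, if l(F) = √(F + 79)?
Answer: -304879/455018 - 156112*I*√401/401 ≈ -0.67004 - 7795.9*I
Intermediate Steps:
l(F) = √(79 + F)
156112/l(-480) - 304879/455018 = 156112/(√(79 - 480)) - 304879/455018 = 156112/(√(-401)) - 304879*1/455018 = 156112/((I*√401)) - 304879/455018 = 156112*(-I*√401/401) - 304879/455018 = -156112*I*√401/401 - 304879/455018 = -304879/455018 - 156112*I*√401/401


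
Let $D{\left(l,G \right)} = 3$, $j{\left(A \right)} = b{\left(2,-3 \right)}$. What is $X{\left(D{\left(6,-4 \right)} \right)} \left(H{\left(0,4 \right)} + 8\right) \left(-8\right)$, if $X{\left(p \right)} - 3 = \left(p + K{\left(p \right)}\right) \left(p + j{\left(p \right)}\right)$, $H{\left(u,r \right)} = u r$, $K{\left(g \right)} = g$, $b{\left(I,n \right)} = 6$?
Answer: $-3648$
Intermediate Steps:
$j{\left(A \right)} = 6$
$H{\left(u,r \right)} = r u$
$X{\left(p \right)} = 3 + 2 p \left(6 + p\right)$ ($X{\left(p \right)} = 3 + \left(p + p\right) \left(p + 6\right) = 3 + 2 p \left(6 + p\right)$)
$X{\left(D{\left(6,-4 \right)} \right)} \left(H{\left(0,4 \right)} + 8\right) \left(-8\right) = \left(3 + 2 \cdot 3^{2} + 12 \cdot 3\right) \left(4 \cdot 0 + 8\right) \left(-8\right) = \left(3 + 2 \cdot 9 + 36\right) \left(0 + 8\right) \left(-8\right) = \left(3 + 18 + 36\right) 8 \left(-8\right) = 57 \left(-64\right) = -3648$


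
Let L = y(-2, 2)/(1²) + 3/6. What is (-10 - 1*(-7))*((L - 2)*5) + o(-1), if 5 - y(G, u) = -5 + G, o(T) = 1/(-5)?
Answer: -1577/10 ≈ -157.70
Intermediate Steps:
o(T) = -⅕
y(G, u) = 10 - G (y(G, u) = 5 - (-5 + G) = 5 + (5 - G) = 10 - G)
L = 25/2 (L = (10 - 1*(-2))/(1²) + 3/6 = (10 + 2)/1 + 3*(⅙) = 12*1 + ½ = 12 + ½ = 25/2 ≈ 12.500)
(-10 - 1*(-7))*((L - 2)*5) + o(-1) = (-10 - 1*(-7))*((25/2 - 2)*5) - ⅕ = (-10 + 7)*((21/2)*5) - ⅕ = -3*105/2 - ⅕ = -315/2 - ⅕ = -1577/10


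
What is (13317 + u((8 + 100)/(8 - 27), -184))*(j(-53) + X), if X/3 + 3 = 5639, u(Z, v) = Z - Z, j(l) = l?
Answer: 224458035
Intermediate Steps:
u(Z, v) = 0
X = 16908 (X = -9 + 3*5639 = -9 + 16917 = 16908)
(13317 + u((8 + 100)/(8 - 27), -184))*(j(-53) + X) = (13317 + 0)*(-53 + 16908) = 13317*16855 = 224458035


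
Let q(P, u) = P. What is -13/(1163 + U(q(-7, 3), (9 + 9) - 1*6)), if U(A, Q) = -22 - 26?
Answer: -13/1115 ≈ -0.011659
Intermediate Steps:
U(A, Q) = -48
-13/(1163 + U(q(-7, 3), (9 + 9) - 1*6)) = -13/(1163 - 48) = -13/1115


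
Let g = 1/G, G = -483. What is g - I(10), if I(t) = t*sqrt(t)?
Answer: -1/483 - 10*sqrt(10) ≈ -31.625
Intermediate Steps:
I(t) = t**(3/2)
g = -1/483 (g = 1/(-483) = -1/483 ≈ -0.0020704)
g - I(10) = -1/483 - 10**(3/2) = -1/483 - 10*sqrt(10)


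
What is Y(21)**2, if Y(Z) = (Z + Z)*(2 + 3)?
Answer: 44100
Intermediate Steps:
Y(Z) = 10*Z (Y(Z) = (2*Z)*5 = 10*Z)
Y(21)**2 = (10*21)**2 = 210**2 = 44100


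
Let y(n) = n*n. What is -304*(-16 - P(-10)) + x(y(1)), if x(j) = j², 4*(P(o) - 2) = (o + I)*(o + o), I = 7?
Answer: 10033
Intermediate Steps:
y(n) = n²
P(o) = 2 + o*(7 + o)/2 (P(o) = 2 + ((o + 7)*(o + o))/4 = 2 + ((7 + o)*(2*o))/4 = 2 + (2*o*(7 + o))/4 = 2 + o*(7 + o)/2)
-304*(-16 - P(-10)) + x(y(1)) = -304*(-16 - (2 + (½)*(-10)² + (7/2)*(-10))) + (1²)² = -304*(-16 - (2 + (½)*100 - 35)) + 1² = -304*(-16 - (2 + 50 - 35)) + 1 = -304*(-16 - 1*17) + 1 = -304*(-16 - 17) + 1 = -304*(-33) + 1 = 10032 + 1 = 10033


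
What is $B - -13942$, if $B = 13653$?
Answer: $27595$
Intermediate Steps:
$B - -13942 = 13653 - -13942 = 13653 + 13942 = 27595$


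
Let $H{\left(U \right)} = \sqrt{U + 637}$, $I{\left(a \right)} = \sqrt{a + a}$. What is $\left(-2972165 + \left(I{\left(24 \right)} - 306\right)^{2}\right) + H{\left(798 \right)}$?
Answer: $-2878481 + \sqrt{1435} - 2448 \sqrt{3} \approx -2.8827 \cdot 10^{6}$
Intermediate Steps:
$I{\left(a \right)} = \sqrt{2} \sqrt{a}$ ($I{\left(a \right)} = \sqrt{2 a} = \sqrt{2} \sqrt{a}$)
$H{\left(U \right)} = \sqrt{637 + U}$
$\left(-2972165 + \left(I{\left(24 \right)} - 306\right)^{2}\right) + H{\left(798 \right)} = \left(-2972165 + \left(\sqrt{2} \sqrt{24} - 306\right)^{2}\right) + \sqrt{637 + 798} = \left(-2972165 + \left(\sqrt{2} \cdot 2 \sqrt{6} - 306\right)^{2}\right) + \sqrt{1435} = \left(-2972165 + \left(4 \sqrt{3} - 306\right)^{2}\right) + \sqrt{1435} = \left(-2972165 + \left(-306 + 4 \sqrt{3}\right)^{2}\right) + \sqrt{1435} = -2972165 + \sqrt{1435} + \left(-306 + 4 \sqrt{3}\right)^{2}$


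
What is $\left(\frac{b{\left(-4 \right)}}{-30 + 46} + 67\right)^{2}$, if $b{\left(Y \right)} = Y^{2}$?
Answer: $4624$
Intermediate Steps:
$\left(\frac{b{\left(-4 \right)}}{-30 + 46} + 67\right)^{2} = \left(\frac{\left(-4\right)^{2}}{-30 + 46} + 67\right)^{2} = \left(\frac{16}{16} + 67\right)^{2} = \left(16 \cdot \frac{1}{16} + 67\right)^{2} = \left(1 + 67\right)^{2} = 68^{2} = 4624$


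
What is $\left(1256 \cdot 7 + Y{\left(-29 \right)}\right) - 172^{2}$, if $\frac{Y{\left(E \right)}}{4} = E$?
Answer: $-20908$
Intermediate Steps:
$Y{\left(E \right)} = 4 E$
$\left(1256 \cdot 7 + Y{\left(-29 \right)}\right) - 172^{2} = \left(1256 \cdot 7 + 4 \left(-29\right)\right) - 172^{2} = \left(8792 - 116\right) - 29584 = 8676 - 29584 = -20908$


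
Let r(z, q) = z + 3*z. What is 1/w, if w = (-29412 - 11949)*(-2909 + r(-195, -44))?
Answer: 1/152580729 ≈ 6.5539e-9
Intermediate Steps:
r(z, q) = 4*z
w = 152580729 (w = (-29412 - 11949)*(-2909 + 4*(-195)) = -41361*(-2909 - 780) = -41361*(-3689) = 152580729)
1/w = 1/152580729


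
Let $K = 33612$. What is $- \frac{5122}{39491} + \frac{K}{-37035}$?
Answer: $- \frac{505688254}{487516395} \approx -1.0373$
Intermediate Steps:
$- \frac{5122}{39491} + \frac{K}{-37035} = - \frac{5122}{39491} + \frac{33612}{-37035} = \left(-5122\right) \frac{1}{39491} + 33612 \left(- \frac{1}{37035}\right) = - \frac{5122}{39491} - \frac{11204}{12345} = - \frac{505688254}{487516395}$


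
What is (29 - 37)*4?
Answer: -32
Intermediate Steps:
(29 - 37)*4 = -8*4 = -32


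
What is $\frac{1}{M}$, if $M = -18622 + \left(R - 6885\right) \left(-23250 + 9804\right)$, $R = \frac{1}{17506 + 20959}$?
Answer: $\frac{38465}{3560208376474} \approx 1.0804 \cdot 10^{-8}$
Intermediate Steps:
$R = \frac{1}{38465} \approx 2.5998 \cdot 10^{-5}$
$M = \frac{3560208376474}{38465}$ ($M = -18622 + \left(\frac{1}{38465} - 6885\right) \left(-23250 + 9804\right) = -18622 - - \frac{3560924671704}{38465} = -18622 + \frac{3560924671704}{38465} = \frac{3560208376474}{38465} \approx 9.2557 \cdot 10^{7}$)
$\frac{1}{M} = \frac{1}{\frac{3560208376474}{38465}} = \frac{38465}{3560208376474}$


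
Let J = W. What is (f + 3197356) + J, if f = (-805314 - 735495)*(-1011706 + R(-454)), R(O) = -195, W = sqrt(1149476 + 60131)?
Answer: 1559149365265 + sqrt(1209607) ≈ 1.5591e+12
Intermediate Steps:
W = sqrt(1209607) ≈ 1099.8
J = sqrt(1209607) ≈ 1099.8
f = 1559146167909 (f = (-805314 - 735495)*(-1011706 - 195) = -1540809*(-1011901) = 1559146167909)
(f + 3197356) + J = (1559146167909 + 3197356) + sqrt(1209607) = 1559149365265 + sqrt(1209607)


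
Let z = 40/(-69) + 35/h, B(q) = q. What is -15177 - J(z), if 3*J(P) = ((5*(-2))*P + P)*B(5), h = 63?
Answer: -1047238/69 ≈ -15177.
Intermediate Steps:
z = -5/207 (z = 40/(-69) + 35/63 = 40*(-1/69) + 35*(1/63) = -40/69 + 5/9 = -5/207 ≈ -0.024155)
J(P) = -15*P (J(P) = (((5*(-2))*P + P)*5)/3 = ((-10*P + P)*5)/3 = (-9*P*5)/3 = (-45*P)/3 = -15*P)
-15177 - J(z) = -15177 - (-15)*(-5)/207 = -15177 - 1*25/69 = -15177 - 25/69 = -1047238/69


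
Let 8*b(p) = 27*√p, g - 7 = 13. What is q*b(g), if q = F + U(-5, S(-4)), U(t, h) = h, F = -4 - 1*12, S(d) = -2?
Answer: -243*√5/2 ≈ -271.68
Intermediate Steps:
F = -16 (F = -4 - 12 = -16)
g = 20 (g = 7 + 13 = 20)
q = -18 (q = -16 - 2 = -18)
b(p) = 27*√p/8 (b(p) = (27*√p)/8 = 27*√p/8)
q*b(g) = -243*√20/4 = -243*2*√5/4 = -243*√5/2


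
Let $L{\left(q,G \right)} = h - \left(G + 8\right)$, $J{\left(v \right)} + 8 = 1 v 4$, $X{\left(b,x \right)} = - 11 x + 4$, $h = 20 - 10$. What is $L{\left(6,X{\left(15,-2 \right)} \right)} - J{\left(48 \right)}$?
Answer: $-208$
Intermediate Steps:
$h = 10$
$X{\left(b,x \right)} = 4 - 11 x$
$J{\left(v \right)} = -8 + 4 v$ ($J{\left(v \right)} = -8 + 1 v 4 = -8 + v 4 = -8 + 4 v$)
$L{\left(q,G \right)} = 2 - G$ ($L{\left(q,G \right)} = 10 - \left(G + 8\right) = 10 - \left(8 + G\right) = 2 - G$)
$L{\left(6,X{\left(15,-2 \right)} \right)} - J{\left(48 \right)} = \left(2 - \left(4 - -22\right)\right) - \left(-8 + 4 \cdot 48\right) = \left(2 - \left(4 + 22\right)\right) - \left(-8 + 192\right) = \left(2 - 26\right) - 184 = -24 - 184 = -208$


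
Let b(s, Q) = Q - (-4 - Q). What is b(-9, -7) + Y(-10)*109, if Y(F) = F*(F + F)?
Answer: 21790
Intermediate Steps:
b(s, Q) = 4 + 2*Q (b(s, Q) = Q + (4 + Q) = 4 + 2*Q)
Y(F) = 2*F**2 (Y(F) = F*(2*F) = 2*F**2)
b(-9, -7) + Y(-10)*109 = (4 + 2*(-7)) + (2*(-10)**2)*109 = (4 - 14) + (2*100)*109 = -10 + 200*109 = -10 + 21800 = 21790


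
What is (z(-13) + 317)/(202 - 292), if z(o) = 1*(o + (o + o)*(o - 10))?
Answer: -451/45 ≈ -10.022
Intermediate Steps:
z(o) = o + 2*o*(-10 + o) (z(o) = 1*(o + (2*o)*(-10 + o)) = 1*(o + 2*o*(-10 + o)) = o + 2*o*(-10 + o))
(z(-13) + 317)/(202 - 292) = (-13*(-19 + 2*(-13)) + 317)/(202 - 292) = (-13*(-19 - 26) + 317)/(-90) = (-13*(-45) + 317)*(-1/90) = (585 + 317)*(-1/90) = 902*(-1/90) = -451/45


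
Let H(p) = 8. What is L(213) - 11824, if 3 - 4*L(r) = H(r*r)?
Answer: -47301/4 ≈ -11825.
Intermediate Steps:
L(r) = -5/4 (L(r) = ¾ - ¼*8 = ¾ - 2 = -5/4)
L(213) - 11824 = -5/4 - 11824 = -47301/4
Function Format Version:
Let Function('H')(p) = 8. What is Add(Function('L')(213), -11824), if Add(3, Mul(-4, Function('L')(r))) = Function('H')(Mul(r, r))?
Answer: Rational(-47301, 4) ≈ -11825.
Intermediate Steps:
Function('L')(r) = Rational(-5, 4) (Function('L')(r) = Add(Rational(3, 4), Mul(Rational(-1, 4), 8)) = Add(Rational(3, 4), -2) = Rational(-5, 4))
Add(Function('L')(213), -11824) = Add(Rational(-5, 4), -11824) = Rational(-47301, 4)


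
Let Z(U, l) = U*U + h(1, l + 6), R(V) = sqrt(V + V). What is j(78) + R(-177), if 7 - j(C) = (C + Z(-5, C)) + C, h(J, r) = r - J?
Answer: -257 + I*sqrt(354) ≈ -257.0 + 18.815*I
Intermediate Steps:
R(V) = sqrt(2)*sqrt(V) (R(V) = sqrt(2*V) = sqrt(2)*sqrt(V))
Z(U, l) = 5 + l + U**2 (Z(U, l) = U*U + ((l + 6) - 1*1) = U**2 + ((6 + l) - 1) = U**2 + (5 + l) = 5 + l + U**2)
j(C) = -23 - 3*C (j(C) = 7 - ((C + (5 + C + (-5)**2)) + C) = 7 - ((C + (5 + C + 25)) + C) = 7 - ((C + (30 + C)) + C) = 7 - ((30 + 2*C) + C) = 7 - (30 + 3*C) = 7 + (-30 - 3*C) = -23 - 3*C)
j(78) + R(-177) = (-23 - 3*78) + sqrt(2)*sqrt(-177) = (-23 - 234) + sqrt(2)*(I*sqrt(177)) = -257 + I*sqrt(354)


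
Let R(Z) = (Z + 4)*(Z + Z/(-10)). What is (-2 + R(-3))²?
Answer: 2209/100 ≈ 22.090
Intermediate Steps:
R(Z) = 9*Z*(4 + Z)/10 (R(Z) = (4 + Z)*(Z + Z*(-⅒)) = (4 + Z)*(Z - Z/10) = (4 + Z)*(9*Z/10) = 9*Z*(4 + Z)/10)
(-2 + R(-3))² = (-2 + (9/10)*(-3)*(4 - 3))² = (-2 + (9/10)*(-3)*1)² = (-2 - 27/10)² = (-47/10)² = 2209/100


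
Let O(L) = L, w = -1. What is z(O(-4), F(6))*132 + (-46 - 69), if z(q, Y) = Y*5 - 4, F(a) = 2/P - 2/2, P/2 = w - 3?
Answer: -1468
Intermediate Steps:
P = -8 (P = 2*(-1 - 3) = 2*(-4) = -8)
F(a) = -5/4 (F(a) = 2/(-8) - 2/2 = 2*(-⅛) - 2*½ = -¼ - 1 = -5/4)
z(q, Y) = -4 + 5*Y (z(q, Y) = 5*Y - 4 = -4 + 5*Y)
z(O(-4), F(6))*132 + (-46 - 69) = (-4 + 5*(-5/4))*132 + (-46 - 69) = (-4 - 25/4)*132 - 115 = -41/4*132 - 115 = -1353 - 115 = -1468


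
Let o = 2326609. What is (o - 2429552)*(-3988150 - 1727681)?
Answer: 588404790633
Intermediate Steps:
(o - 2429552)*(-3988150 - 1727681) = (2326609 - 2429552)*(-3988150 - 1727681) = -102943*(-5715831) = 588404790633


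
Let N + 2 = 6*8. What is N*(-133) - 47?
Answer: -6165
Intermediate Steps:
N = 46 (N = -2 + 6*8 = -2 + 48 = 46)
N*(-133) - 47 = 46*(-133) - 47 = -6118 - 47 = -6165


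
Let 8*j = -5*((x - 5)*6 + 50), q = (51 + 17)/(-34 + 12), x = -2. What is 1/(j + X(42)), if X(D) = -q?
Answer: -11/21 ≈ -0.52381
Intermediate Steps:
q = -34/11 (q = 68/(-22) = 68*(-1/22) = -34/11 ≈ -3.0909)
X(D) = 34/11 (X(D) = -1*(-34/11) = 34/11)
j = -5 (j = (-5*((-2 - 5)*6 + 50))/8 = (-5*(-7*6 + 50))/8 = (-5*(-42 + 50))/8 = (-5*8)/8 = (1/8)*(-40) = -5)
1/(j + X(42)) = 1/(-5 + 34/11) = 1/(-21/11) = -11/21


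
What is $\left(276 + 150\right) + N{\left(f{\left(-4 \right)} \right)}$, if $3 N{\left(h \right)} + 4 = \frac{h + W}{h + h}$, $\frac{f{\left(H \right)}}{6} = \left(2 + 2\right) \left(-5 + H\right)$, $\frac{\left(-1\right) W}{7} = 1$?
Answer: $\frac{550591}{1296} \approx 424.84$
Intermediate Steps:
$W = -7$ ($W = \left(-7\right) 1 = -7$)
$f{\left(H \right)} = -120 + 24 H$ ($f{\left(H \right)} = 6 \left(2 + 2\right) \left(-5 + H\right) = 6 \cdot 4 \left(-5 + H\right) = 6 \left(-20 + 4 H\right) = -120 + 24 H$)
$N{\left(h \right)} = - \frac{4}{3} + \frac{-7 + h}{6 h}$ ($N{\left(h \right)} = - \frac{4}{3} + \frac{\left(h - 7\right) \frac{1}{h + h}}{3} = - \frac{4}{3} + \frac{\left(-7 + h\right) \frac{1}{2 h}}{3} = - \frac{4}{3} + \frac{\frac{1}{2} \frac{1}{h} \left(-7 + h\right)}{3} = - \frac{4}{3} + \frac{-7 + h}{6 h}$)
$\left(276 + 150\right) + N{\left(f{\left(-4 \right)} \right)} = \left(276 + 150\right) + \frac{7 \left(-1 - \left(-120 + 24 \left(-4\right)\right)\right)}{6 \left(-120 + 24 \left(-4\right)\right)} = 426 + \frac{7 \left(-1 - \left(-120 - 96\right)\right)}{6 \left(-120 - 96\right)} = 426 + \frac{7 \left(-1 - -216\right)}{6 \left(-216\right)} = 426 + \frac{7}{6} \left(- \frac{1}{216}\right) \left(-1 + 216\right) = 426 + \frac{7}{6} \left(- \frac{1}{216}\right) 215 = 426 - \frac{1505}{1296} = \frac{550591}{1296}$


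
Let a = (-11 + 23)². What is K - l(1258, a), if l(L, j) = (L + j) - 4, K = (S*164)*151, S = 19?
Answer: 469118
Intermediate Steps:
K = 470516 (K = (19*164)*151 = 3116*151 = 470516)
a = 144 (a = 12² = 144)
l(L, j) = -4 + L + j
K - l(1258, a) = 470516 - (-4 + 1258 + 144) = 470516 - 1*1398 = 470516 - 1398 = 469118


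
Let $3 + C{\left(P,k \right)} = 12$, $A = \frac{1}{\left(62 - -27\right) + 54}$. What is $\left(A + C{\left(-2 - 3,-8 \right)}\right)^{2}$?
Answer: $\frac{1658944}{20449} \approx 81.126$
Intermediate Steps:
$A = \frac{1}{143}$ ($A = \frac{1}{\left(62 + 27\right) + 54} = \frac{1}{89 + 54} = \frac{1}{143} \approx 0.006993$)
$C{\left(P,k \right)} = 9$ ($C{\left(P,k \right)} = -3 + 12 = 9$)
$\left(A + C{\left(-2 - 3,-8 \right)}\right)^{2} = \left(\frac{1}{143} + 9\right)^{2} = \left(\frac{1288}{143}\right)^{2} = \frac{1658944}{20449}$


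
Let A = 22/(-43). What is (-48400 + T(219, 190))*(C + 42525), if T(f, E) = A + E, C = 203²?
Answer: -173584936168/43 ≈ -4.0369e+9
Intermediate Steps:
C = 41209
A = -22/43 (A = 22*(-1/43) = -22/43 ≈ -0.51163)
T(f, E) = -22/43 + E
(-48400 + T(219, 190))*(C + 42525) = (-48400 + (-22/43 + 190))*(41209 + 42525) = (-48400 + 8148/43)*83734 = -2073052/43*83734 = -173584936168/43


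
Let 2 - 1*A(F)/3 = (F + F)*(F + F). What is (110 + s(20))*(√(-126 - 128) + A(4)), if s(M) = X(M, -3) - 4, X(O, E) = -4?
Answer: -18972 + 102*I*√254 ≈ -18972.0 + 1625.6*I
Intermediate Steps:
s(M) = -8 (s(M) = -4 - 4 = -8)
A(F) = 6 - 12*F² (A(F) = 6 - 3*(F + F)*(F + F) = 6 - 3*2*F*2*F = 6 - 12*F²)
(110 + s(20))*(√(-126 - 128) + A(4)) = (110 - 8)*(√(-126 - 128) + (6 - 12*4²)) = 102*(√(-254) + (6 - 12*16)) = 102*(I*√254 + (6 - 192)) = 102*(I*√254 - 186) = 102*(-186 + I*√254) = -18972 + 102*I*√254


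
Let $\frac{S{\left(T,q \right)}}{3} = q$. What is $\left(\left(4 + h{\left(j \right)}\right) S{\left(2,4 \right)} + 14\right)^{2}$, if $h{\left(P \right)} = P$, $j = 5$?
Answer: $14884$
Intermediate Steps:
$S{\left(T,q \right)} = 3 q$
$\left(\left(4 + h{\left(j \right)}\right) S{\left(2,4 \right)} + 14\right)^{2} = \left(\left(4 + 5\right) 3 \cdot 4 + 14\right)^{2} = \left(9 \cdot 12 + 14\right)^{2} = \left(108 + 14\right)^{2} = 122^{2} = 14884$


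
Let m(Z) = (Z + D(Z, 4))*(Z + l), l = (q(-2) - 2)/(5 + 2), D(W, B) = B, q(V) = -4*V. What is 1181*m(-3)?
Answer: -17715/7 ≈ -2530.7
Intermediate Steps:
l = 6/7 (l = (-4*(-2) - 2)/(5 + 2) = (8 - 2)/7 = 6*(⅐) = 6/7 ≈ 0.85714)
m(Z) = (4 + Z)*(6/7 + Z) (m(Z) = (Z + 4)*(Z + 6/7) = (4 + Z)*(6/7 + Z))
1181*m(-3) = 1181*(24/7 + (-3)² + (34/7)*(-3)) = 1181*(24/7 + 9 - 102/7) = 1181*(-15/7) = -17715/7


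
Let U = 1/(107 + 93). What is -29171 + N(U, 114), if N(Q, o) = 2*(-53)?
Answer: -29277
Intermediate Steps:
U = 1/200 ≈ 0.0050000
N(Q, o) = -106
-29171 + N(U, 114) = -29171 - 106 = -29277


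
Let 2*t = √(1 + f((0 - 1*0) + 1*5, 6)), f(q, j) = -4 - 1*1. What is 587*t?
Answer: 587*I ≈ 587.0*I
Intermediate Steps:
f(q, j) = -5 (f(q, j) = -4 - 1 = -5)
t = I (t = √(1 - 5)/2 = √(-4)/2 = (2*I)/2 = I ≈ 1.0*I)
587*t = 587*I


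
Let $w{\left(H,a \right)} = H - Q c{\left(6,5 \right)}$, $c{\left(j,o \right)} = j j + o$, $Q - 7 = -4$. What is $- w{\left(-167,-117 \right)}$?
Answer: $290$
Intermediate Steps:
$Q = 3$ ($Q = 7 - 4 = 3$)
$c{\left(j,o \right)} = o + j^{2}$ ($c{\left(j,o \right)} = j^{2} + o = o + j^{2}$)
$w{\left(H,a \right)} = -123 + H$ ($w{\left(H,a \right)} = H - 3 \left(5 + 6^{2}\right) = H - 3 \left(5 + 36\right) = H - 3 \cdot 41 = H - 123 = -123 + H$)
$- w{\left(-167,-117 \right)} = - (-123 - 167) = \left(-1\right) \left(-290\right) = 290$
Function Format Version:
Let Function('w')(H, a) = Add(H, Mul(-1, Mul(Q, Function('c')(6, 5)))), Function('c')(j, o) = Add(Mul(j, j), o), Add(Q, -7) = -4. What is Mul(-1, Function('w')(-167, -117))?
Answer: 290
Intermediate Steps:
Q = 3 (Q = Add(7, -4) = 3)
Function('c')(j, o) = Add(o, Pow(j, 2)) (Function('c')(j, o) = Add(Pow(j, 2), o) = Add(o, Pow(j, 2)))
Function('w')(H, a) = Add(-123, H) (Function('w')(H, a) = Add(H, Mul(-1, Mul(3, Add(5, Pow(6, 2))))) = Add(H, Mul(-1, Mul(3, Add(5, 36)))) = Add(H, Mul(-1, Mul(3, 41))) = Add(H, Mul(-1, 123)) = Add(H, -123) = Add(-123, H))
Mul(-1, Function('w')(-167, -117)) = Mul(-1, Add(-123, -167)) = Mul(-1, -290) = 290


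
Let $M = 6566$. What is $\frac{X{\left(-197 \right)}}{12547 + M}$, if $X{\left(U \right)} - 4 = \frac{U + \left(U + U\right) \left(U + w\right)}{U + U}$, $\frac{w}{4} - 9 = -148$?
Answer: $- \frac{499}{12742} \approx -0.039162$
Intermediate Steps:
$w = -556$ ($w = 36 + 4 \left(-148\right) = 36 - 592 = -556$)
$X{\left(U \right)} = 4 + \frac{U + 2 U \left(-556 + U\right)}{2 U}$ ($X{\left(U \right)} = 4 + \frac{U + \left(U + U\right) \left(U - 556\right)}{U + U} = 4 + \frac{U + 2 U \left(-556 + U\right)}{2 U}$)
$\frac{X{\left(-197 \right)}}{12547 + M} = \frac{- \frac{1103}{2} - 197}{12547 + 6566} = - \frac{1497}{2 \cdot 19113} = \left(- \frac{1497}{2}\right) \frac{1}{19113} = - \frac{499}{12742}$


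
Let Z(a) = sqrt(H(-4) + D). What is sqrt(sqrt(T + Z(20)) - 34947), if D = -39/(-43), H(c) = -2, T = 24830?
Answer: sqrt(-64617003 + 43*sqrt(43)*sqrt(1067690 + I*sqrt(2021)))/43 ≈ 8.8929e-6 + 186.52*I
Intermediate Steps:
D = 39/43 (D = -39*(-1/43) = 39/43 ≈ 0.90698)
Z(a) = I*sqrt(2021)/43 (Z(a) = sqrt(-2 + 39/43) = sqrt(-47/43) = I*sqrt(2021)/43)
sqrt(sqrt(T + Z(20)) - 34947) = sqrt(sqrt(24830 + I*sqrt(2021)/43) - 34947) = sqrt(-34947 + sqrt(24830 + I*sqrt(2021)/43))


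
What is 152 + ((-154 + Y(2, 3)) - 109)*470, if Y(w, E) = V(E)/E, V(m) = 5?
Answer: -368024/3 ≈ -1.2267e+5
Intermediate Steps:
Y(w, E) = 5/E
152 + ((-154 + Y(2, 3)) - 109)*470 = 152 + ((-154 + 5/3) - 109)*470 = 152 + (-457/3 - 109)*470 = 152 - 784/3*470 = 152 - 368480/3 = -368024/3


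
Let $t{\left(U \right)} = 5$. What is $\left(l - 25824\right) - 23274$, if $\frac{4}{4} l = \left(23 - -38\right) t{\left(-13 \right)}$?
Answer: $-48793$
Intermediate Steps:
$l = 305$ ($l = \left(23 - -38\right) 5 = \left(23 + 38\right) 5 = 61 \cdot 5 = 305$)
$\left(l - 25824\right) - 23274 = \left(305 - 25824\right) - 23274 = -25519 - 23274 = -48793$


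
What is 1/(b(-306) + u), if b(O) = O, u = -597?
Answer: -1/903 ≈ -0.0011074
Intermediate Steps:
1/(b(-306) + u) = 1/(-306 - 597) = 1/(-903) = -1/903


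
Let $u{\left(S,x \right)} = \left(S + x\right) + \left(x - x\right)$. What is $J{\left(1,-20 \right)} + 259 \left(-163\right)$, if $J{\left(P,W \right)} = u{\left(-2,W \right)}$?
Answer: $-42239$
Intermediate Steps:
$u{\left(S,x \right)} = S + x$ ($u{\left(S,x \right)} = \left(S + x\right) + 0 = S + x$)
$J{\left(P,W \right)} = -2 + W$
$J{\left(1,-20 \right)} + 259 \left(-163\right) = \left(-2 - 20\right) + 259 \left(-163\right) = -22 - 42217 = -42239$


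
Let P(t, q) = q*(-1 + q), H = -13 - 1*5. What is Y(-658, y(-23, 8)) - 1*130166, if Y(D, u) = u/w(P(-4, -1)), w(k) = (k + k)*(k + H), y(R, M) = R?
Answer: -8330601/64 ≈ -1.3017e+5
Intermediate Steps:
H = -18 (H = -13 - 5 = -18)
w(k) = 2*k*(-18 + k) (w(k) = (k + k)*(k - 18) = (2*k)*(-18 + k) = 2*k*(-18 + k))
Y(D, u) = -u/64 (Y(D, u) = u/((2*(-(-1 - 1))*(-18 - (-1 - 1)))) = u/((2*(-1*(-2))*(-18 - 1*(-2)))) = u/((2*2*(-18 + 2))) = u/((2*2*(-16))) = u/(-64) = u*(-1/64) = -u/64)
Y(-658, y(-23, 8)) - 1*130166 = -1/64*(-23) - 1*130166 = 23/64 - 130166 = -8330601/64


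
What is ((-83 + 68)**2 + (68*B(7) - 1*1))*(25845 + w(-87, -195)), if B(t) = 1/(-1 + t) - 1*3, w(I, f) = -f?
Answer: 815920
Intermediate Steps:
B(t) = -3 + 1/(-1 + t) (B(t) = 1/(-1 + t) - 3 = -3 + 1/(-1 + t))
((-83 + 68)**2 + (68*B(7) - 1*1))*(25845 + w(-87, -195)) = ((-83 + 68)**2 + (68*((4 - 3*7)/(-1 + 7)) - 1*1))*(25845 - 1*(-195)) = ((-15)**2 + (68*((4 - 21)/6) - 1))*(25845 + 195) = (225 + (68*((1/6)*(-17)) - 1))*26040 = (225 + (68*(-17/6) - 1))*26040 = (225 + (-578/3 - 1))*26040 = (225 - 581/3)*26040 = (94/3)*26040 = 815920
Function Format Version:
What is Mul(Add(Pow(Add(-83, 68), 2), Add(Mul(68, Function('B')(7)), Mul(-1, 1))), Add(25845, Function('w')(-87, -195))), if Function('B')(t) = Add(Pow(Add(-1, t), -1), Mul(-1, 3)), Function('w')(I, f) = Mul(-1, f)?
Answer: 815920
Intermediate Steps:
Function('B')(t) = Add(-3, Pow(Add(-1, t), -1)) (Function('B')(t) = Add(Pow(Add(-1, t), -1), -3) = Add(-3, Pow(Add(-1, t), -1)))
Mul(Add(Pow(Add(-83, 68), 2), Add(Mul(68, Function('B')(7)), Mul(-1, 1))), Add(25845, Function('w')(-87, -195))) = Mul(Add(Pow(Add(-83, 68), 2), Add(Mul(68, Mul(Pow(Add(-1, 7), -1), Add(4, Mul(-3, 7)))), Mul(-1, 1))), Add(25845, Mul(-1, -195))) = Mul(Add(Pow(-15, 2), Add(Mul(68, Mul(Pow(6, -1), Add(4, -21))), -1)), Add(25845, 195)) = Mul(Add(225, Add(Mul(68, Mul(Rational(1, 6), -17)), -1)), 26040) = Mul(Add(225, Add(Mul(68, Rational(-17, 6)), -1)), 26040) = Mul(Add(225, Add(Rational(-578, 3), -1)), 26040) = Mul(Add(225, Rational(-581, 3)), 26040) = Mul(Rational(94, 3), 26040) = 815920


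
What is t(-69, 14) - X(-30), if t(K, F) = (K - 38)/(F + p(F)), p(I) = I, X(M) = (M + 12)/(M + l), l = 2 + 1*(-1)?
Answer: -3607/812 ≈ -4.4421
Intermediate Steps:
l = 1 (l = 2 - 1 = 1)
X(M) = (12 + M)/(1 + M) (X(M) = (M + 12)/(M + 1) = (12 + M)/(1 + M))
t(K, F) = (-38 + K)/(2*F) (t(K, F) = (K - 38)/(F + F) = (-38 + K)/((2*F)) = (-38 + K)*(1/(2*F)) = (-38 + K)/(2*F))
t(-69, 14) - X(-30) = (1/2)*(-38 - 69)/14 - (12 - 30)/(1 - 30) = (1/2)*(1/14)*(-107) - (-18)/(-29) = -107/28 - (-1)*(-18)/29 = -107/28 - 1*18/29 = -107/28 - 18/29 = -3607/812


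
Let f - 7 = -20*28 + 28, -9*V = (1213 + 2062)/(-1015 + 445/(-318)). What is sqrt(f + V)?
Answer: I*sqrt(19730975456055)/193929 ≈ 22.905*I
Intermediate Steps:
V = 69430/193929 (V = -(1213 + 2062)/(9*(-1015 + 445/(-318))) = -3275/(9*(-1015 + 445*(-1/318))) = -3275/(9*(-1015 - 445/318)) = -3275/(9*(-323215/318)) = -3275*(-318)/(9*323215) = -1/9*(-208290/64643) = 69430/193929 ≈ 0.35802)
f = -525 (f = 7 + (-20*28 + 28) = 7 + (-560 + 28) = 7 - 532 = -525)
sqrt(f + V) = sqrt(-525 + 69430/193929) = sqrt(-101743295/193929) = I*sqrt(19730975456055)/193929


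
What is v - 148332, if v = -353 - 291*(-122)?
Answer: -113183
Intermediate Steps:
v = 35149 (v = -353 + 35502 = 35149)
v - 148332 = 35149 - 148332 = -113183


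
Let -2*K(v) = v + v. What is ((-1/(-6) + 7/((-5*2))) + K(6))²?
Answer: 9604/225 ≈ 42.684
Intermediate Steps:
K(v) = -v (K(v) = -(v + v)/2 = -v)
((-1/(-6) + 7/((-5*2))) + K(6))² = ((-1/(-6) + 7/((-5*2))) - 1*6)² = ((-1*(-⅙) + 7/(-10)) - 6)² = ((⅙ + 7*(-⅒)) - 6)² = ((⅙ - 7/10) - 6)² = (-8/15 - 6)² = (-98/15)² = 9604/225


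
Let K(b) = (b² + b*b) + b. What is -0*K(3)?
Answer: 0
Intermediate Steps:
K(b) = b + 2*b² (K(b) = (b² + b²) + b = 2*b² + b = b + 2*b²)
-0*K(3) = -0*3*(1 + 2*3) = -0*3*(1 + 6) = -0*3*7 = -0*21 = -66*0 = 0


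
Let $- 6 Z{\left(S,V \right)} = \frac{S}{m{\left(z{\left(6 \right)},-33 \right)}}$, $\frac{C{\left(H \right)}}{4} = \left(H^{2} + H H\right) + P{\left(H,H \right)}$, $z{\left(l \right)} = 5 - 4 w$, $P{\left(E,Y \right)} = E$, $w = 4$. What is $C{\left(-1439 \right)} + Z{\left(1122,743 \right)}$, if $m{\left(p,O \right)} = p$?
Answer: $16560029$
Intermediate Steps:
$z{\left(l \right)} = -11$ ($z{\left(l \right)} = 5 - 16 = -11$)
$C{\left(H \right)} = 4 H + 8 H^{2}$ ($C{\left(H \right)} = 4 \left(\left(H^{2} + H H\right) + H\right) = 4 \left(\left(H^{2} + H^{2}\right) + H\right) = 4 \left(2 H^{2} + H\right) = 4 \left(H + 2 H^{2}\right) = 4 H + 8 H^{2}$)
$Z{\left(S,V \right)} = \frac{S}{66}$ ($Z{\left(S,V \right)} = - \frac{S \frac{1}{-11}}{6} = - \frac{S \left(- \frac{1}{11}\right)}{6} = - \frac{\left(- \frac{1}{11}\right) S}{6} = \frac{S}{66}$)
$C{\left(-1439 \right)} + Z{\left(1122,743 \right)} = 4 \left(-1439\right) \left(1 + 2 \left(-1439\right)\right) + \frac{1}{66} \cdot 1122 = 4 \left(-1439\right) \left(1 - 2878\right) + 17 = 4 \left(-1439\right) \left(-2877\right) + 17 = 16560012 + 17 = 16560029$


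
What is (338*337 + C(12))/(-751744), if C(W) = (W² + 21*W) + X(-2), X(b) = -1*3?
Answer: -114299/751744 ≈ -0.15205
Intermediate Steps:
X(b) = -3
C(W) = -3 + W² + 21*W (C(W) = (W² + 21*W) - 3 = -3 + W² + 21*W)
(338*337 + C(12))/(-751744) = (338*337 + (-3 + 12² + 21*12))/(-751744) = (113906 + (-3 + 144 + 252))*(-1/751744) = (113906 + 393)*(-1/751744) = 114299*(-1/751744) = -114299/751744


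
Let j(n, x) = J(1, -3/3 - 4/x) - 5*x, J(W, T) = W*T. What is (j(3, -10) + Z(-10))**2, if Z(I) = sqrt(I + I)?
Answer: 60509/25 + 988*I*sqrt(5)/5 ≈ 2420.4 + 441.85*I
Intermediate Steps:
J(W, T) = T*W
j(n, x) = -1 - 5*x - 4/x (j(n, x) = (-3/3 - 4/x)*1 - 5*x = (-3*1/3 - 4/x)*1 - 5*x = (-1 - 4/x)*1 - 5*x = (-1 - 4/x) - 5*x = -1 - 5*x - 4/x)
Z(I) = sqrt(2)*sqrt(I) (Z(I) = sqrt(2*I) = sqrt(2)*sqrt(I))
(j(3, -10) + Z(-10))**2 = ((-1 - 5*(-10) - 4/(-10)) + sqrt(2)*sqrt(-10))**2 = ((-1 + 50 - 4*(-1/10)) + sqrt(2)*(I*sqrt(10)))**2 = ((-1 + 50 + 2/5) + 2*I*sqrt(5))**2 = (247/5 + 2*I*sqrt(5))**2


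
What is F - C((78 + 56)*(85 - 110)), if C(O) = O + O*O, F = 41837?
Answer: -11177313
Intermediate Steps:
C(O) = O + O²
F - C((78 + 56)*(85 - 110)) = 41837 - (78 + 56)*(85 - 110)*(1 + (78 + 56)*(85 - 110)) = 41837 - 134*(-25)*(1 + 134*(-25)) = 41837 - (-3350)*(1 - 3350) = 41837 - (-3350)*(-3349) = 41837 - 1*11219150 = 41837 - 11219150 = -11177313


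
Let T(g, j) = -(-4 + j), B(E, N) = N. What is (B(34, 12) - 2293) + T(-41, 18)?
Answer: -2295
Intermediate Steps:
T(g, j) = 4 - j
(B(34, 12) - 2293) + T(-41, 18) = (12 - 2293) + (4 - 1*18) = -2281 + (4 - 18) = -2281 - 14 = -2295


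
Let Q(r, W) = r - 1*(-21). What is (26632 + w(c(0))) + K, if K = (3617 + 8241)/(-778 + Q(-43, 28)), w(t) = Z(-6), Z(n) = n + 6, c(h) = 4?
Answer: 10646871/400 ≈ 26617.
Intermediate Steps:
Q(r, W) = 21 + r (Q(r, W) = r + 21 = 21 + r)
Z(n) = 6 + n
w(t) = 0 (w(t) = 6 - 6 = 0)
K = -5929/400 (K = (3617 + 8241)/(-778 + (21 - 43)) = 11858/(-778 - 22) = 11858/(-800) = 11858*(-1/800) = -5929/400 ≈ -14.822)
(26632 + w(c(0))) + K = (26632 + 0) - 5929/400 = 26632 - 5929/400 = 10646871/400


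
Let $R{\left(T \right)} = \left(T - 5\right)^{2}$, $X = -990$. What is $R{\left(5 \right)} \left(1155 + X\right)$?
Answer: $0$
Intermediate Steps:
$R{\left(T \right)} = \left(-5 + T\right)^{2}$
$R{\left(5 \right)} \left(1155 + X\right) = \left(-5 + 5\right)^{2} \left(1155 - 990\right) = 0^{2} \cdot 165 = 0 \cdot 165 = 0$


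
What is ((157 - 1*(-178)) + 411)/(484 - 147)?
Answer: 746/337 ≈ 2.2136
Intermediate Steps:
((157 - 1*(-178)) + 411)/(484 - 147) = ((157 + 178) + 411)/337 = (335 + 411)*(1/337) = 746*(1/337) = 746/337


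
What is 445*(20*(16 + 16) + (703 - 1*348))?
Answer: 442775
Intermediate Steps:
445*(20*(16 + 16) + (703 - 1*348)) = 445*(20*32 + (703 - 348)) = 445*(640 + 355) = 445*995 = 442775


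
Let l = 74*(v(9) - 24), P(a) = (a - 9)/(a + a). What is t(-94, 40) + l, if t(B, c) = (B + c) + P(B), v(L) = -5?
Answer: -413497/188 ≈ -2199.5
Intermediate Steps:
P(a) = (-9 + a)/(2*a) (P(a) = (-9 + a)/((2*a)) = (-9 + a)*(1/(2*a)) = (-9 + a)/(2*a))
t(B, c) = B + c + (-9 + B)/(2*B) (t(B, c) = (B + c) + (-9 + B)/(2*B) = B + c + (-9 + B)/(2*B))
l = -2146 (l = 74*(-5 - 24) = 74*(-29) = -2146)
t(-94, 40) + l = (½ - 94 + 40 - 9/2/(-94)) - 2146 = (½ - 94 + 40 - 9/2*(-1/94)) - 2146 = (½ - 94 + 40 + 9/188) - 2146 = -10049/188 - 2146 = -413497/188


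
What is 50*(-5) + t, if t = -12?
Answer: -262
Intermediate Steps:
50*(-5) + t = 50*(-5) - 12 = -250 - 12 = -262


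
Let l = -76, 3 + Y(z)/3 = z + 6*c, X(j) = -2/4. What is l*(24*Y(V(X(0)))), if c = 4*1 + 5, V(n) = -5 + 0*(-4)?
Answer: -251712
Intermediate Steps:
X(j) = -½ (X(j) = -2*¼ = -½)
V(n) = -5 (V(n) = -5 + 0 = -5)
c = 9 (c = 4 + 5 = 9)
Y(z) = 153 + 3*z (Y(z) = -9 + 3*(z + 6*9) = -9 + 3*(z + 54) = -9 + 3*(54 + z) = -9 + (162 + 3*z) = 153 + 3*z)
l*(24*Y(V(X(0)))) = -1824*(153 + 3*(-5)) = -1824*(153 - 15) = -1824*138 = -76*3312 = -251712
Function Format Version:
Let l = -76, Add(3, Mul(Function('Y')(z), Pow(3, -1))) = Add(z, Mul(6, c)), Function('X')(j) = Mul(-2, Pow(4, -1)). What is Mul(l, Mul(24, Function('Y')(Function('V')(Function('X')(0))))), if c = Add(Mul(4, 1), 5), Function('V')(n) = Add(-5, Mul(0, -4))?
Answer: -251712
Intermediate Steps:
Function('X')(j) = Rational(-1, 2) (Function('X')(j) = Mul(-2, Rational(1, 4)) = Rational(-1, 2))
Function('V')(n) = -5 (Function('V')(n) = Add(-5, 0) = -5)
c = 9 (c = Add(4, 5) = 9)
Function('Y')(z) = Add(153, Mul(3, z)) (Function('Y')(z) = Add(-9, Mul(3, Add(z, Mul(6, 9)))) = Add(-9, Mul(3, Add(z, 54))) = Add(-9, Mul(3, Add(54, z))) = Add(-9, Add(162, Mul(3, z))) = Add(153, Mul(3, z)))
Mul(l, Mul(24, Function('Y')(Function('V')(Function('X')(0))))) = Mul(-76, Mul(24, Add(153, Mul(3, -5)))) = Mul(-76, Mul(24, Add(153, -15))) = Mul(-76, Mul(24, 138)) = Mul(-76, 3312) = -251712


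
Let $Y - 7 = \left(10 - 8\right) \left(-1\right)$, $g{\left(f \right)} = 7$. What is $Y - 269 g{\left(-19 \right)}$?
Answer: $-1878$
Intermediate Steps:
$Y = 5$ ($Y = 7 + \left(10 - 8\right) \left(-1\right) = 7 + 2 \left(-1\right) = 7 - 2 = 5$)
$Y - 269 g{\left(-19 \right)} = 5 - 1883 = -1878$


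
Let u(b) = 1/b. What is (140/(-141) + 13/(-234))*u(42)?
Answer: -887/35532 ≈ -0.024963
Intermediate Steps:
(140/(-141) + 13/(-234))*u(42) = (140/(-141) + 13/(-234))/42 = (140*(-1/141) + 13*(-1/234))*(1/42) = (-140/141 - 1/18)*(1/42) = -887/846*1/42 = -887/35532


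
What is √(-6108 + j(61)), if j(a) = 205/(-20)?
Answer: I*√24473/2 ≈ 78.219*I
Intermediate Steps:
j(a) = -41/4 (j(a) = 205*(-1/20) = -41/4)
√(-6108 + j(61)) = √(-6108 - 41/4) = √(-24473/4) = I*√24473/2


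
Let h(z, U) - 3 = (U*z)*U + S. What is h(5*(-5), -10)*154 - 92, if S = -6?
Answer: -385554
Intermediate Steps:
h(z, U) = -3 + z*U² (h(z, U) = 3 + ((U*z)*U - 6) = 3 + (z*U² - 6) = 3 + (-6 + z*U²) = -3 + z*U²)
h(5*(-5), -10)*154 - 92 = (-3 + (5*(-5))*(-10)²)*154 - 92 = (-3 - 25*100)*154 - 92 = (-3 - 2500)*154 - 92 = -2503*154 - 92 = -385462 - 92 = -385554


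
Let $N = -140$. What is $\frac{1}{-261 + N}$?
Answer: $- \frac{1}{401} \approx -0.0024938$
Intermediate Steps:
$\frac{1}{-261 + N} = \frac{1}{-261 - 140} = \frac{1}{-401} = - \frac{1}{401}$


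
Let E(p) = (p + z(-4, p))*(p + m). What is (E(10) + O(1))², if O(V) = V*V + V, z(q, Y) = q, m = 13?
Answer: 19600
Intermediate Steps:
E(p) = (-4 + p)*(13 + p) (E(p) = (p - 4)*(p + 13) = (-4 + p)*(13 + p))
O(V) = V + V² (O(V) = V² + V = V + V²)
(E(10) + O(1))² = ((-52 + 10² + 9*10) + 1*(1 + 1))² = ((-52 + 100 + 90) + 1*2)² = (138 + 2)² = 140² = 19600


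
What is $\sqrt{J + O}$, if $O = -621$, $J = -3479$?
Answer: $10 i \sqrt{41} \approx 64.031 i$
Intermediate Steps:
$\sqrt{J + O} = \sqrt{-3479 - 621} = \sqrt{-4100} = 10 i \sqrt{41}$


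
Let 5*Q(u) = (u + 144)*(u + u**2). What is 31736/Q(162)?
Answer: 39670/2020059 ≈ 0.019638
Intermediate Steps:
Q(u) = (144 + u)*(u + u**2)/5 (Q(u) = ((u + 144)*(u + u**2))/5 = ((144 + u)*(u + u**2))/5 = (144 + u)*(u + u**2)/5)
31736/Q(162) = 31736/(((1/5)*162*(144 + 162**2 + 145*162))) = 31736/(((1/5)*162*(144 + 26244 + 23490))) = 31736/(((1/5)*162*49878)) = 31736/(8080236/5) = 31736*(5/8080236) = 39670/2020059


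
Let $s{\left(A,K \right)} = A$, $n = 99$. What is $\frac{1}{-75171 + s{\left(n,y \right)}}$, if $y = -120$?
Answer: $- \frac{1}{75072} \approx -1.3321 \cdot 10^{-5}$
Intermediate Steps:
$\frac{1}{-75171 + s{\left(n,y \right)}} = \frac{1}{-75171 + 99} = \frac{1}{-75072} = - \frac{1}{75072}$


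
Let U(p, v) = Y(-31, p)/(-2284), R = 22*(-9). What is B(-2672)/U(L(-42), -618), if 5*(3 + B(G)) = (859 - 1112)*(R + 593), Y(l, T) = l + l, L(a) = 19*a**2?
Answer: -22828580/31 ≈ -7.3641e+5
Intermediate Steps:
R = -198
Y(l, T) = 2*l
B(G) = -19990 (B(G) = -3 + ((859 - 1112)*(-198 + 593))/5 = -3 + (-253*395)/5 = -3 + (1/5)*(-99935) = -3 - 19987 = -19990)
U(p, v) = 31/1142 (U(p, v) = (2*(-31))/(-2284) = -62*(-1/2284) = 31/1142)
B(-2672)/U(L(-42), -618) = -19990/31/1142 = -19990*1142/31 = -22828580/31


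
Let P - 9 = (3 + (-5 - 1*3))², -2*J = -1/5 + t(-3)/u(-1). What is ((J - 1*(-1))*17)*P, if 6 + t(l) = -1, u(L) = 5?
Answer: 5202/5 ≈ 1040.4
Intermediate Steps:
t(l) = -7 (t(l) = -6 - 1 = -7)
J = ⅘ (J = -(-1/5 - 7/5)/2 = -(-1*⅕ - 7*⅕)/2 = -(-⅕ - 7/5)/2 = -½*(-8/5) = ⅘ ≈ 0.80000)
P = 34 (P = 9 + (3 + (-5 - 1*3))² = 9 + (3 + (-5 - 3))² = 9 + (3 - 8)² = 9 + (-5)² = 9 + 25 = 34)
((J - 1*(-1))*17)*P = ((⅘ - 1*(-1))*17)*34 = ((⅘ + 1)*17)*34 = ((9/5)*17)*34 = (153/5)*34 = 5202/5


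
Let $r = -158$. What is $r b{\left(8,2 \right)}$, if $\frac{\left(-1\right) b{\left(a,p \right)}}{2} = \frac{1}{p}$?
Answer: $158$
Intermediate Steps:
$b{\left(a,p \right)} = - \frac{2}{p}$
$r b{\left(8,2 \right)} = - 158 \left(- \frac{2}{2}\right) = - 158 \left(\left(-2\right) \frac{1}{2}\right) = \left(-158\right) \left(-1\right) = 158$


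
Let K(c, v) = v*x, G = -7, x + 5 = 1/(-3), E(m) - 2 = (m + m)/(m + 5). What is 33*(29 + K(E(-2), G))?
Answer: 2189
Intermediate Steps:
E(m) = 2 + 2*m/(5 + m) (E(m) = 2 + (m + m)/(m + 5) = 2 + (2*m)/(5 + m) = 2 + 2*m/(5 + m))
x = -16/3 (x = -5 + 1/(-3) = -5 - ⅓ = -16/3 ≈ -5.3333)
K(c, v) = -16*v/3 (K(c, v) = v*(-16/3) = -16*v/3)
33*(29 + K(E(-2), G)) = 33*(29 - 16/3*(-7)) = 33*(29 + 112/3) = 33*(199/3) = 2189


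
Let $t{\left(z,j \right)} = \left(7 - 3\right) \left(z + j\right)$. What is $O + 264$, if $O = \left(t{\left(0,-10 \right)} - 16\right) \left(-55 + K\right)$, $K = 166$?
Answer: $-5952$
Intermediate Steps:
$t{\left(z,j \right)} = 4 j + 4 z$ ($t{\left(z,j \right)} = 4 \left(j + z\right) = 4 j + 4 z$)
$O = -6216$ ($O = \left(\left(4 \left(-10\right) + 4 \cdot 0\right) - 16\right) \left(-55 + 166\right) = \left(\left(-40 + 0\right) - 16\right) 111 = \left(-40 - 16\right) 111 = \left(-56\right) 111 = -6216$)
$O + 264 = -6216 + 264 = -5952$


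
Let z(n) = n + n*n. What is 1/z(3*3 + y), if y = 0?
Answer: 1/90 ≈ 0.011111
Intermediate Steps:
z(n) = n + n²
1/z(3*3 + y) = 1/((3*3 + 0)*(1 + (3*3 + 0))) = 1/((9 + 0)*(1 + (9 + 0))) = 1/(9*(1 + 9)) = 1/(9*10) = 1/90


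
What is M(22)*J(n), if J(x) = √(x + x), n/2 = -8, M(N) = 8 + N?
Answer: 120*I*√2 ≈ 169.71*I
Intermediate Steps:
n = -16 (n = 2*(-8) = -16)
J(x) = √2*√x (J(x) = √(2*x) = √2*√x)
M(22)*J(n) = (8 + 22)*(√2*√(-16)) = 30*(√2*(4*I)) = 30*(4*I*√2) = 120*I*√2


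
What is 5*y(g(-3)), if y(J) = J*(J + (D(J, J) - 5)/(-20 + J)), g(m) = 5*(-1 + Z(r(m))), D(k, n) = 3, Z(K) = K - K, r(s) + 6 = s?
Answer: 123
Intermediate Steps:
r(s) = -6 + s
Z(K) = 0
g(m) = -5 (g(m) = 5*(-1 + 0) = 5*(-1) = -5)
y(J) = J*(J - 2/(-20 + J)) (y(J) = J*(J + (3 - 5)/(-20 + J)) = J*(J - 2/(-20 + J)))
5*y(g(-3)) = 5*(-5*(-2 + (-5)**2 - 20*(-5))/(-20 - 5)) = 5*(-5*(-2 + 25 + 100)/(-25)) = 5*(-5*(-1/25)*123) = 5*(123/5) = 123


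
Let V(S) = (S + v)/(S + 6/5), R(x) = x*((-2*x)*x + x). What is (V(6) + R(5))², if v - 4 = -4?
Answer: 1809025/36 ≈ 50251.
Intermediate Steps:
v = 0 (v = 4 - 4 = 0)
R(x) = x*(x - 2*x²) (R(x) = x*(-2*x² + x) = x*(x - 2*x²))
V(S) = S/(6/5 + S) (V(S) = (S + 0)/(S + 6/5) = S/(S + 6*(⅕)) = S/(S + 6/5) = S/(6/5 + S))
(V(6) + R(5))² = (5*6/(6 + 5*6) + 5²*(1 - 2*5))² = (5*6/(6 + 30) + 25*(1 - 10))² = (5*6/36 + 25*(-9))² = (5*6*(1/36) - 225)² = (⅚ - 225)² = (-1345/6)² = 1809025/36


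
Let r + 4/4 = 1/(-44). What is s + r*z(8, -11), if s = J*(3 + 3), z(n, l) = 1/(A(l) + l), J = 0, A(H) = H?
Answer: 45/968 ≈ 0.046488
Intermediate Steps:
z(n, l) = 1/(2*l) (z(n, l) = 1/(l + l) = 1/(2*l))
r = -45/44 (r = -1 + 1/(-44) = -1 - 1/44 = -45/44 ≈ -1.0227)
s = 0 (s = 0*(3 + 3) = 0*6 = 0)
s + r*z(8, -11) = 0 - 45/(88*(-11)) = 0 - 45*(-1)/(88*11) = 0 - 45/44*(-1/22) = 0 + 45/968 = 45/968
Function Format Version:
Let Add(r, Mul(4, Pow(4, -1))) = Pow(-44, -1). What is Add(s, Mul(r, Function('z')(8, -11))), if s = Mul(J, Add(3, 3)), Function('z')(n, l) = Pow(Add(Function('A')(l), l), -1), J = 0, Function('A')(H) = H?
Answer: Rational(45, 968) ≈ 0.046488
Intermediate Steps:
Function('z')(n, l) = Mul(Rational(1, 2), Pow(l, -1)) (Function('z')(n, l) = Pow(Add(l, l), -1) = Pow(Mul(2, l), -1) = Mul(Rational(1, 2), Pow(l, -1)))
r = Rational(-45, 44) (r = Add(-1, Pow(-44, -1)) = Add(-1, Rational(-1, 44)) = Rational(-45, 44) ≈ -1.0227)
s = 0 (s = Mul(0, Add(3, 3)) = Mul(0, 6) = 0)
Add(s, Mul(r, Function('z')(8, -11))) = Add(0, Mul(Rational(-45, 44), Mul(Rational(1, 2), Pow(-11, -1)))) = Add(0, Mul(Rational(-45, 44), Mul(Rational(1, 2), Rational(-1, 11)))) = Add(0, Mul(Rational(-45, 44), Rational(-1, 22))) = Add(0, Rational(45, 968)) = Rational(45, 968)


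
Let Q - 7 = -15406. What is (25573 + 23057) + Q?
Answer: 33231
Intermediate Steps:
Q = -15399 (Q = 7 - 15406 = -15399)
(25573 + 23057) + Q = (25573 + 23057) - 15399 = 48630 - 15399 = 33231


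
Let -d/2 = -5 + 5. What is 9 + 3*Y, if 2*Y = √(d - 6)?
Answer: 9 + 3*I*√6/2 ≈ 9.0 + 3.6742*I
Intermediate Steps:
d = 0 (d = -2*(-5 + 5) = -2*0 = 0)
Y = I*√6/2 (Y = √(0 - 6)/2 = √(-6)/2 = (I*√6)/2 = I*√6/2 ≈ 1.2247*I)
9 + 3*Y = 9 + 3*(I*√6/2) = 9 + 3*I*√6/2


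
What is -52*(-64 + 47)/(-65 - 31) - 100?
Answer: -2621/24 ≈ -109.21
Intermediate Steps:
-52*(-64 + 47)/(-65 - 31) - 100 = -(-884)/(-96) - 100 = -(-884)*(-1)/96 - 100 = -52*17/96 - 100 = -221/24 - 100 = -2621/24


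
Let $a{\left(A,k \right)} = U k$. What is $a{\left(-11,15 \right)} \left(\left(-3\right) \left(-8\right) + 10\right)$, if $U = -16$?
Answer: $-8160$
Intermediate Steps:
$a{\left(A,k \right)} = - 16 k$
$a{\left(-11,15 \right)} \left(\left(-3\right) \left(-8\right) + 10\right) = \left(-16\right) 15 \left(\left(-3\right) \left(-8\right) + 10\right) = - 240 \left(24 + 10\right) = \left(-240\right) 34 = -8160$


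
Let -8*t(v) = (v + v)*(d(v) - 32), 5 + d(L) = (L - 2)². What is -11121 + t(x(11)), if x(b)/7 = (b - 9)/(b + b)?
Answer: -14794610/1331 ≈ -11115.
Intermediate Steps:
x(b) = 7*(-9 + b)/(2*b) (x(b) = 7*((b - 9)/(b + b)) = 7*((-9 + b)/((2*b))) = 7*((-9 + b)*(1/(2*b))) = 7*((-9 + b)/(2*b)) = 7*(-9 + b)/(2*b))
d(L) = -5 + (-2 + L)² (d(L) = -5 + (L - 2)² = -5 + (-2 + L)²)
t(v) = -v*(-37 + (-2 + v)²)/4 (t(v) = -(v + v)*((-5 + (-2 + v)²) - 32)/8 = -2*v*(-37 + (-2 + v)²)/8 = -v*(-37 + (-2 + v)²)/4)
-11121 + t(x(11)) = -11121 - (7/2)*(-9 + 11)/11*(-37 + (-2 + (7/2)*(-9 + 11)/11)²)/4 = -11121 - (7/2)*(1/11)*2*(-37 + (-2 + (7/2)*(1/11)*2)²)/4 = -11121 - ¼*7/11*(-37 + (-2 + 7/11)²) = -11121 - ¼*7/11*(-37 + (-15/11)²) = -11121 - ¼*7/11*(-37 + 225/121) = -11121 - ¼*7/11*(-4252/121) = -11121 + 7441/1331 = -14794610/1331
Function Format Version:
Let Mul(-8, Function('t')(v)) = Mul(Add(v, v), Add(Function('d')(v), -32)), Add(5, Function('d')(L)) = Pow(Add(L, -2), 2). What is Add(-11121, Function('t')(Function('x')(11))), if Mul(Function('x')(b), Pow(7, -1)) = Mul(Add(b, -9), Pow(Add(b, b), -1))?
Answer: Rational(-14794610, 1331) ≈ -11115.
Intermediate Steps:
Function('x')(b) = Mul(Rational(7, 2), Pow(b, -1), Add(-9, b)) (Function('x')(b) = Mul(7, Mul(Add(b, -9), Pow(Add(b, b), -1))) = Mul(7, Mul(Add(-9, b), Pow(Mul(2, b), -1))) = Mul(7, Mul(Add(-9, b), Mul(Rational(1, 2), Pow(b, -1)))) = Mul(7, Mul(Rational(1, 2), Pow(b, -1), Add(-9, b))) = Mul(Rational(7, 2), Pow(b, -1), Add(-9, b)))
Function('d')(L) = Add(-5, Pow(Add(-2, L), 2)) (Function('d')(L) = Add(-5, Pow(Add(L, -2), 2)) = Add(-5, Pow(Add(-2, L), 2)))
Function('t')(v) = Mul(Rational(-1, 4), v, Add(-37, Pow(Add(-2, v), 2))) (Function('t')(v) = Mul(Rational(-1, 8), Mul(Add(v, v), Add(Add(-5, Pow(Add(-2, v), 2)), -32))) = Mul(Rational(-1, 8), Mul(Mul(2, v), Add(-37, Pow(Add(-2, v), 2)))) = Mul(Rational(-1, 8), Mul(2, v, Add(-37, Pow(Add(-2, v), 2)))) = Mul(Rational(-1, 4), v, Add(-37, Pow(Add(-2, v), 2))))
Add(-11121, Function('t')(Function('x')(11))) = Add(-11121, Mul(Rational(-1, 4), Mul(Rational(7, 2), Pow(11, -1), Add(-9, 11)), Add(-37, Pow(Add(-2, Mul(Rational(7, 2), Pow(11, -1), Add(-9, 11))), 2)))) = Add(-11121, Mul(Rational(-1, 4), Mul(Rational(7, 2), Rational(1, 11), 2), Add(-37, Pow(Add(-2, Mul(Rational(7, 2), Rational(1, 11), 2)), 2)))) = Add(-11121, Mul(Rational(-1, 4), Rational(7, 11), Add(-37, Pow(Add(-2, Rational(7, 11)), 2)))) = Add(-11121, Mul(Rational(-1, 4), Rational(7, 11), Add(-37, Pow(Rational(-15, 11), 2)))) = Add(-11121, Mul(Rational(-1, 4), Rational(7, 11), Add(-37, Rational(225, 121)))) = Add(-11121, Mul(Rational(-1, 4), Rational(7, 11), Rational(-4252, 121))) = Add(-11121, Rational(7441, 1331)) = Rational(-14794610, 1331)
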